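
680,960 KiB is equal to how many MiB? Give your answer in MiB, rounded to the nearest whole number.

665 MiB

680,960 KiB × 1,024 bytes/KiB = 697,303,040 bytes
1 MiB = 1,048,576 bytes
697,303,040 / 1,048,576 = 665 MiB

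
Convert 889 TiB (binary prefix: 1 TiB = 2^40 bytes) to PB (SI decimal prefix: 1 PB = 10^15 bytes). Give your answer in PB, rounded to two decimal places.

889 TiB × 1,099,511,627,776 bytes/TiB = 977,465,837,092,864 bytes
1 PB = 1,000,000,000,000,000 bytes
977,465,837,092,864 / 1,000,000,000,000,000 = 0.98 PB

0.98 PB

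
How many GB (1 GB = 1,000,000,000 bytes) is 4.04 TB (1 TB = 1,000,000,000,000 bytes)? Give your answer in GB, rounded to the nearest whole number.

4,040 GB

4.04 TB = 4.04 × 10^12 bytes = 4,040,000,000,000 bytes
1 GB = 10^9 bytes = 1,000,000,000 bytes
4,040,000,000,000 / 1,000,000,000 = 4,040 GB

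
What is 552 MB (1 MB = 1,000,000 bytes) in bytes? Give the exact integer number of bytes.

552,000,000 bytes

552 × 1,000,000 = 552,000,000 bytes  (1 MB = 10^6 bytes)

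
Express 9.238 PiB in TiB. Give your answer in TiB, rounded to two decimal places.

9.238 PiB = 9.238 × 2^50 bytes = 10,401,063,339,412,160.512 bytes
1 TiB = 1,099,511,627,776 bytes
10,401,063,339,412,160.512 / 1,099,511,627,776 = 9,459.71 TiB

9,459.71 TiB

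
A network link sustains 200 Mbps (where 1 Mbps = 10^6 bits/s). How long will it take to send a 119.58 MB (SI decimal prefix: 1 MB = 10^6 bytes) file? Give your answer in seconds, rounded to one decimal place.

4.8 seconds

119.58 MB = 119,580,000 bytes = 956,640,000 bits
200 Mbps = 200,000,000 bits/s
time = 956,640,000 / 200,000,000 = 4.8 s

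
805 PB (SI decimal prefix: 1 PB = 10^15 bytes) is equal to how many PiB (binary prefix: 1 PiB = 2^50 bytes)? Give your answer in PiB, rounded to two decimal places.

714.98 PiB

805 PB = 805 × 10^15 bytes = 805,000,000,000,000,000 bytes
1 PiB = 2^50 bytes = 1,125,899,906,842,624 bytes
805,000,000,000,000,000 / 1,125,899,906,842,624 = 714.98 PiB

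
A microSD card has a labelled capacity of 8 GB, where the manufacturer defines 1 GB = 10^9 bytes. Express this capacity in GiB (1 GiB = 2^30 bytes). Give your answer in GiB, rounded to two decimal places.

7.45 GiB

8 GB = 8 × 10^9 bytes = 8,000,000,000 bytes
1 GiB = 1,073,741,824 bytes
8,000,000,000 / 1,073,741,824 = 7.45 GiB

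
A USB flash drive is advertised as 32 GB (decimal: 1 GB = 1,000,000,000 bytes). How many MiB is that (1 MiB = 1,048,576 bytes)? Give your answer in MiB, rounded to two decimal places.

30,517.58 MiB

32 GB × 1,000,000,000 bytes/GB = 32,000,000,000 bytes
1 MiB = 1,048,576 bytes
32,000,000,000 / 1,048,576 = 30,517.58 MiB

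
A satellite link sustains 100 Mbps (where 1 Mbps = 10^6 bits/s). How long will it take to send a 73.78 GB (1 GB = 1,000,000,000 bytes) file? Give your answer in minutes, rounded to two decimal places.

98.37 minutes

73.78 GB = 73,780,000,000 bytes = 590,240,000,000 bits
100 Mbps = 100,000,000 bits/s
time = 590,240,000,000 / 100,000,000 = 5,902.400 s
5,902.400 s / 60 = 98.37 minutes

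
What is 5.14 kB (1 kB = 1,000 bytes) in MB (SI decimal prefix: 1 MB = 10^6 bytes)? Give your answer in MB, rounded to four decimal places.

5.14 kB × 1,000 bytes/kB = 5,140 bytes
1 MB = 10^6 bytes = 1,000,000 bytes
5,140 / 1,000,000 = 0.0051 MB

0.0051 MB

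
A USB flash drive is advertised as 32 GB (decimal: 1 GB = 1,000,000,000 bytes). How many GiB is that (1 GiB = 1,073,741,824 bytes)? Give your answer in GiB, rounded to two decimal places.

32 GB = 32 × 10^9 bytes = 32,000,000,000 bytes
1 GiB = 2^30 bytes = 1,073,741,824 bytes
32,000,000,000 / 1,073,741,824 = 29.80 GiB

29.80 GiB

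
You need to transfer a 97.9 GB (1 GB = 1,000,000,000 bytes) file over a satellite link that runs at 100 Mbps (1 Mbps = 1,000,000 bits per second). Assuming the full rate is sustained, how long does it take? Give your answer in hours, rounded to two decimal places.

97.9 GB = 97,900,000,000 bytes = 783,200,000,000 bits
100 Mbps = 100,000,000 bits/s
time = 783,200,000,000 / 100,000,000 = 7,832.0000 s
7,832.0000 s / 3600 = 2.18 hours

2.18 hours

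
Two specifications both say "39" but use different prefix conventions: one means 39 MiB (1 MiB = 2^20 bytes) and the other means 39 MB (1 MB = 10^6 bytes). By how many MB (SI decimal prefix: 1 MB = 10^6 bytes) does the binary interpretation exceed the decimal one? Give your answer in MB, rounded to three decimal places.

1.894 MB

39 MiB = 39 × 1,048,576 = 40,894,464 bytes
39 MB = 39 × 1,000,000 = 39,000,000 bytes
difference = 1,894,464 bytes
1,894,464 / 1,000,000 = 1.894 MB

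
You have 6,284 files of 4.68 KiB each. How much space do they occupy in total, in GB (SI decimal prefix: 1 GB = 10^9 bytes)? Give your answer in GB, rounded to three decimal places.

Total = 6,284 × 4.68 KiB = 29409.12 KiB
= 29409.12 × 1,024 bytes = 30,114,938.88 bytes
1 GB = 1,000,000,000 bytes
30,114,938.88 / 1,000,000,000 = 0.030 GB

0.030 GB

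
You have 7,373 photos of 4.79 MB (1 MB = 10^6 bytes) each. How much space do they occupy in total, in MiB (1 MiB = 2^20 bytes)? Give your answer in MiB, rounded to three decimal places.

Total = 7,373 × 4.79 MB = 35316.67 MB
= 35316.67 × 1,000,000 bytes = 35,316,670,000 bytes
1 MiB = 1,048,576 bytes
35,316,670,000 / 1,048,576 = 33,680.601 MiB

33,680.601 MiB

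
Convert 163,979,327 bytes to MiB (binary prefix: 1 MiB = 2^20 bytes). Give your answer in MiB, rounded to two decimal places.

156.38 MiB

163,979,327 bytes given.
1 MiB = 2^20 bytes = 1,048,576 bytes
163,979,327 / 1,048,576 = 156.38 MiB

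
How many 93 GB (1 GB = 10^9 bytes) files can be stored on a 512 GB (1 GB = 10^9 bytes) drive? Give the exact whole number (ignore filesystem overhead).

5

Capacity: 512 GB = 512,000,000,000 bytes
Per item: 93 GB = 93,000,000,000 bytes
⌊512,000,000,000 / 93,000,000,000⌋ = 5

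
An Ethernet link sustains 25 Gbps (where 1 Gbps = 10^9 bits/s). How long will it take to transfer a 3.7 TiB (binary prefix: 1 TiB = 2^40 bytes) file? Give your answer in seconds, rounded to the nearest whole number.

3.7 TiB = 4,068,193,022,771.2 bytes = 32,545,544,182,169.6 bits
25 Gbps = 25,000,000,000 bits/s
time = 32,545,544,182,169.6 / 25,000,000,000 = 1,302 s

1,302 seconds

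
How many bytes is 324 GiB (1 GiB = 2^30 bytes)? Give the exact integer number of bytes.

324 × 1,073,741,824 = 347,892,350,976 bytes

347,892,350,976 bytes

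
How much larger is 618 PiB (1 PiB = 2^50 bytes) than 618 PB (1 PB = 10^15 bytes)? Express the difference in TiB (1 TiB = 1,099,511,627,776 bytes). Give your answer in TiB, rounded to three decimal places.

618 PiB = 618 × 1,125,899,906,842,624 = 695,806,142,428,741,632 bytes
618 PB = 618 × 1,000,000,000,000,000 = 618,000,000,000,000,000 bytes
difference = 77,806,142,428,741,632 bytes
77,806,142,428,741,632 / 1,099,511,627,776 = 70,764.274 TiB

70,764.274 TiB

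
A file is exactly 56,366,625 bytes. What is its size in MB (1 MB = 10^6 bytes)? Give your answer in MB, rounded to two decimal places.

56.37 MB

56,366,625 bytes given.
1 MB = 1,000,000 bytes
56,366,625 / 1,000,000 = 56.37 MB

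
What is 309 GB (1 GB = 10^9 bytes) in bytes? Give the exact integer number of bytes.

309 × 1,000,000,000 = 309,000,000,000 bytes  (1 GB = 10^9 bytes)

309,000,000,000 bytes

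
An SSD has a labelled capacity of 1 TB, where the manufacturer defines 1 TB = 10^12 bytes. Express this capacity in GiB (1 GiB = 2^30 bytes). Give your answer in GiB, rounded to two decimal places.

931.32 GiB

1 TB × 1,000,000,000,000 bytes/TB = 1,000,000,000,000 bytes
1 GiB = 2^30 bytes = 1,073,741,824 bytes
1,000,000,000,000 / 1,073,741,824 = 931.32 GiB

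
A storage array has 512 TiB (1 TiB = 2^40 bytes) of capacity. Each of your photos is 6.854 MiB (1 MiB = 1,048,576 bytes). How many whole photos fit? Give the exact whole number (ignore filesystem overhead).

78,329,575

Capacity: 512 TiB = 562,949,953,421,312 bytes
Per item: 6.854 MiB = 7,186,939.904 bytes
⌊562,949,953,421,312 / 7,186,939.904⌋ = 78,329,575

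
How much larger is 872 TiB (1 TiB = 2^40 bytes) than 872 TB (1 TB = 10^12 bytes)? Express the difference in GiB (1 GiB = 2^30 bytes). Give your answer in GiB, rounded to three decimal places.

80,814.715 GiB

872 TiB = 872 × 1,099,511,627,776 = 958,774,139,420,672 bytes
872 TB = 872 × 1,000,000,000,000 = 872,000,000,000,000 bytes
difference = 86,774,139,420,672 bytes
86,774,139,420,672 / 1,073,741,824 = 80,814.715 GiB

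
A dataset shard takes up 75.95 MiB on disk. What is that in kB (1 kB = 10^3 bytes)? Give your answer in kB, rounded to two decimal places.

79,639.35 kB

75.95 MiB = 75.95 × 2^20 bytes = 79,639,347.2 bytes
1 kB = 1,000 bytes
79,639,347.2 / 1,000 = 79,639.35 kB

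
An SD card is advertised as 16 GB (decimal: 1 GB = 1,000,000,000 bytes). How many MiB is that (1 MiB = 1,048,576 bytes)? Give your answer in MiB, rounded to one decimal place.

15,258.8 MiB

16 GB × 1,000,000,000 bytes/GB = 16,000,000,000 bytes
1 MiB = 1,048,576 bytes
16,000,000,000 / 1,048,576 = 15,258.8 MiB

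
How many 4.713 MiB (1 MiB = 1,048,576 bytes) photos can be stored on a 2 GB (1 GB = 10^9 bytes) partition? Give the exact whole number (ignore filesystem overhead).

404

Capacity: 2 GB = 2,000,000,000 bytes
Per item: 4.713 MiB = 4,941,938.688 bytes
⌊2,000,000,000 / 4,941,938.688⌋ = 404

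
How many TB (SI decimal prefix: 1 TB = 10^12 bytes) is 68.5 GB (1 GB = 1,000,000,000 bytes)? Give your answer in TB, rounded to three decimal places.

68.5 GB = 68.5 × 10^9 bytes = 68,500,000,000 bytes
1 TB = 10^12 bytes = 1,000,000,000,000 bytes
68,500,000,000 / 1,000,000,000,000 = 0.069 TB

0.069 TB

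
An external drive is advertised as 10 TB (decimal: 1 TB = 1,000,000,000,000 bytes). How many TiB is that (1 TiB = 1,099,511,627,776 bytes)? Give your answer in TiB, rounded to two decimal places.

9.09 TiB

10 TB = 10 × 10^12 bytes = 10,000,000,000,000 bytes
1 TiB = 1,099,511,627,776 bytes
10,000,000,000,000 / 1,099,511,627,776 = 9.09 TiB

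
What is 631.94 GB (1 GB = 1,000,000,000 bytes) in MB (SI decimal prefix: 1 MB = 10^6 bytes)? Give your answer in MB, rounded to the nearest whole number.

631.94 GB × 1,000,000,000 bytes/GB = 631,940,000,000 bytes
1 MB = 10^6 bytes = 1,000,000 bytes
631,940,000,000 / 1,000,000 = 631,940 MB

631,940 MB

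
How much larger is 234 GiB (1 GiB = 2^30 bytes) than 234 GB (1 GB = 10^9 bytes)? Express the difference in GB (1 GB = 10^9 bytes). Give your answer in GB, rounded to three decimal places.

234 GiB = 234 × 1,073,741,824 = 251,255,586,816 bytes
234 GB = 234 × 1,000,000,000 = 234,000,000,000 bytes
difference = 17,255,586,816 bytes
17,255,586,816 / 1,000,000,000 = 17.256 GB

17.256 GB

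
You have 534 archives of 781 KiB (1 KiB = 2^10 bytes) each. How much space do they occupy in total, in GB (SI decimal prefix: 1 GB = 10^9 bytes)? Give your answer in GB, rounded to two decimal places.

0.43 GB

Total = 534 × 781 KiB = 417,054 KiB
= 417,054 × 1,024 bytes = 427,063,296 bytes
1 GB = 1,000,000,000 bytes
427,063,296 / 1,000,000,000 = 0.43 GB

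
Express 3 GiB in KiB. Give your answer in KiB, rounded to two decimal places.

3 GiB = 3 × 2^30 bytes = 3,221,225,472 bytes
1 KiB = 2^10 bytes = 1,024 bytes
3,221,225,472 / 1,024 = 3,145,728.00 KiB

3,145,728.00 KiB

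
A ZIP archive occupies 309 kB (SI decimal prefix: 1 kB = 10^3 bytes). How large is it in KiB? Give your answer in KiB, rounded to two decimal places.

301.76 KiB

309 kB = 309 × 10^3 bytes = 309,000 bytes
1 KiB = 1,024 bytes
309,000 / 1,024 = 301.76 KiB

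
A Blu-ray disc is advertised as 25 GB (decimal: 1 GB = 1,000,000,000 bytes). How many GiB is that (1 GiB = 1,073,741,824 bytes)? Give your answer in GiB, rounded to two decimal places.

25 GB × 1,000,000,000 bytes/GB = 25,000,000,000 bytes
1 GiB = 1,073,741,824 bytes
25,000,000,000 / 1,073,741,824 = 23.28 GiB

23.28 GiB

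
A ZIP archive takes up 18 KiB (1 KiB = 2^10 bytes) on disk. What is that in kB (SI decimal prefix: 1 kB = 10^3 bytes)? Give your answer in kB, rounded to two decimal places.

18.43 kB

18 KiB × 1,024 bytes/KiB = 18,432 bytes
1 kB = 10^3 bytes = 1,000 bytes
18,432 / 1,000 = 18.43 kB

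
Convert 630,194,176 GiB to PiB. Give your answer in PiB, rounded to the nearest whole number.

630,194,176 GiB × 1,073,741,824 bytes/GiB = 676,665,844,012,417,024 bytes
1 PiB = 1,125,899,906,842,624 bytes
676,665,844,012,417,024 / 1,125,899,906,842,624 = 601 PiB

601 PiB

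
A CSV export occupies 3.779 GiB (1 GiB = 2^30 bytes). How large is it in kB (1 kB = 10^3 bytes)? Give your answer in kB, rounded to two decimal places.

3.779 GiB = 3.779 × 2^30 bytes = 4,057,670,352.896 bytes
1 kB = 1,000 bytes
4,057,670,352.896 / 1,000 = 4,057,670.35 kB

4,057,670.35 kB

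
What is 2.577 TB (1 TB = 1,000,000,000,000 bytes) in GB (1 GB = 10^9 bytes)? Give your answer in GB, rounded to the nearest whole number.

2.577 TB × 1,000,000,000,000 bytes/TB = 2,577,000,000,000 bytes
1 GB = 1,000,000,000 bytes
2,577,000,000,000 / 1,000,000,000 = 2,577 GB

2,577 GB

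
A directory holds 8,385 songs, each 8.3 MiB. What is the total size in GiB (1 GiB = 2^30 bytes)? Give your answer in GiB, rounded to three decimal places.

67.964 GiB

Total = 8,385 × 8.3 MiB = 69595.5 MiB
= 69595.5 × 1,048,576 bytes = 72,976,171,008 bytes
1 GiB = 1,073,741,824 bytes
72,976,171,008 / 1,073,741,824 = 67.964 GiB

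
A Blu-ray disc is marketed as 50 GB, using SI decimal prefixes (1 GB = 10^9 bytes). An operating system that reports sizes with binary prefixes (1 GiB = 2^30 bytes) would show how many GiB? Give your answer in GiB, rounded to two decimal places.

46.57 GiB

50 GB = 50 × 10^9 bytes = 50,000,000,000 bytes
1 GiB = 2^30 bytes = 1,073,741,824 bytes
50,000,000,000 / 1,073,741,824 = 46.57 GiB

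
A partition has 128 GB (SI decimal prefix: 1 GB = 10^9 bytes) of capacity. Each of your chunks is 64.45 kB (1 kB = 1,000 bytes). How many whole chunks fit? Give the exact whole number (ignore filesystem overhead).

Capacity: 128 GB = 128,000,000,000 bytes
Per item: 64.45 kB = 64,450 bytes
⌊128,000,000,000 / 64,450⌋ = 1,986,035

1,986,035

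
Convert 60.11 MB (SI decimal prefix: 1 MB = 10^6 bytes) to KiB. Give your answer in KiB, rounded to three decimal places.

60.11 MB = 60.11 × 10^6 bytes = 60,110,000 bytes
1 KiB = 2^10 bytes = 1,024 bytes
60,110,000 / 1,024 = 58,701.172 KiB

58,701.172 KiB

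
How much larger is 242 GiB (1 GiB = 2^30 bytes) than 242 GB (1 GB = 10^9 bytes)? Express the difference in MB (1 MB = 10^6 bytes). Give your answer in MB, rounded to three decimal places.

242 GiB = 242 × 1,073,741,824 = 259,845,521,408 bytes
242 GB = 242 × 1,000,000,000 = 242,000,000,000 bytes
difference = 17,845,521,408 bytes
17,845,521,408 / 1,000,000 = 17,845.521 MB

17,845.521 MB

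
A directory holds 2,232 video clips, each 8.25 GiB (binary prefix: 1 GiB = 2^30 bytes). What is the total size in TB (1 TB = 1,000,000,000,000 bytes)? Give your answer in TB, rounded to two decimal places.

19.77 TB

Total = 2,232 × 8.25 GiB = 18,414 GiB
= 18,414 × 1,073,741,824 bytes = 19,771,881,947,136 bytes
1 TB = 1,000,000,000,000 bytes
19,771,881,947,136 / 1,000,000,000,000 = 19.77 TB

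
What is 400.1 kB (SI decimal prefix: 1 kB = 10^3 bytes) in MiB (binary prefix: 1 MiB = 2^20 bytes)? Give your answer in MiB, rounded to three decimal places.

0.382 MiB

400.1 kB = 400.1 × 10^3 bytes = 400,100 bytes
1 MiB = 1,048,576 bytes
400,100 / 1,048,576 = 0.382 MiB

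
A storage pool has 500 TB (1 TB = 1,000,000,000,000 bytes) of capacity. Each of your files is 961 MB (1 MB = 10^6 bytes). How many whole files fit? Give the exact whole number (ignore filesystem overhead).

520,291

Capacity: 500 TB = 500,000,000,000,000 bytes
Per item: 961 MB = 961,000,000 bytes
⌊500,000,000,000,000 / 961,000,000⌋ = 520,291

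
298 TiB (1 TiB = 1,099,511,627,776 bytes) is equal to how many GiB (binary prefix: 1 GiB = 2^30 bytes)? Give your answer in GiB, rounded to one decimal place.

305,152.0 GiB

298 TiB × 1,099,511,627,776 bytes/TiB = 327,654,465,077,248 bytes
1 GiB = 2^30 bytes = 1,073,741,824 bytes
327,654,465,077,248 / 1,073,741,824 = 305,152.0 GiB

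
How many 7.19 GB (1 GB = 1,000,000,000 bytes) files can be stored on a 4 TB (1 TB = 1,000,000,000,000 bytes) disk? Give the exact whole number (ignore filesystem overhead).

556

Capacity: 4 TB = 4,000,000,000,000 bytes
Per item: 7.19 GB = 7,190,000,000 bytes
⌊4,000,000,000,000 / 7,190,000,000⌋ = 556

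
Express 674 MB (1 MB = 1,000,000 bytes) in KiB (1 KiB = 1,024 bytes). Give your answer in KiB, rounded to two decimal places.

674 MB = 674 × 10^6 bytes = 674,000,000 bytes
1 KiB = 1,024 bytes
674,000,000 / 1,024 = 658,203.13 KiB

658,203.13 KiB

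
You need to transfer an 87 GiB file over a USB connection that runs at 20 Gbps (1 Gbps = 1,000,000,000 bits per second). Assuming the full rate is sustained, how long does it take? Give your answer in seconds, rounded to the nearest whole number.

37 seconds

87 GiB = 93,415,538,688 bytes = 747,324,309,504 bits
20 Gbps = 20,000,000,000 bits/s
time = 747,324,309,504 / 20,000,000,000 = 37 s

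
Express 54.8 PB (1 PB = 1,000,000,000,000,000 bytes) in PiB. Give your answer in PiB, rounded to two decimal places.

48.67 PiB

54.8 PB = 54.8 × 10^15 bytes = 54,800,000,000,000,000 bytes
1 PiB = 2^50 bytes = 1,125,899,906,842,624 bytes
54,800,000,000,000,000 / 1,125,899,906,842,624 = 48.67 PiB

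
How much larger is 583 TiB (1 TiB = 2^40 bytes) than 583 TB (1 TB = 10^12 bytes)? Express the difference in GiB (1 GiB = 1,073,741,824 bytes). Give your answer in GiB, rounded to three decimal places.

583 TiB = 583 × 1,099,511,627,776 = 641,015,278,993,408 bytes
583 TB = 583 × 1,000,000,000,000 = 583,000,000,000,000 bytes
difference = 58,015,278,993,408 bytes
58,015,278,993,408 / 1,073,741,824 = 54,030.939 GiB

54,030.939 GiB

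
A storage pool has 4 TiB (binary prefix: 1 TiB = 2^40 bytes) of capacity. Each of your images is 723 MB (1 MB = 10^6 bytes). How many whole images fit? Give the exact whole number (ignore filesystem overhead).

6,083

Capacity: 4 TiB = 4,398,046,511,104 bytes
Per item: 723 MB = 723,000,000 bytes
⌊4,398,046,511,104 / 723,000,000⌋ = 6,083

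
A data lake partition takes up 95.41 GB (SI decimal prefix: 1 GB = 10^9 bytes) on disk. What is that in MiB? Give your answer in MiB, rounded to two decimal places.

95.41 GB × 1,000,000,000 bytes/GB = 95,410,000,000 bytes
1 MiB = 2^20 bytes = 1,048,576 bytes
95,410,000,000 / 1,048,576 = 90,990.07 MiB

90,990.07 MiB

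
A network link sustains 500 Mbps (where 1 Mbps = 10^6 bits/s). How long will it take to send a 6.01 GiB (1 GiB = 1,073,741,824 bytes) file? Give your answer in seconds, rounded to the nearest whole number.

6.01 GiB = 6,453,188,362.24 bytes = 51,625,506,897.92 bits
500 Mbps = 500,000,000 bits/s
time = 51,625,506,897.92 / 500,000,000 = 103 s

103 seconds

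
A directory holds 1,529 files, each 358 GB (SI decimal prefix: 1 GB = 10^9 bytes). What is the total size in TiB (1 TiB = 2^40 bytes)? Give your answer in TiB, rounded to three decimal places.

Total = 1,529 × 358 GB = 547,382 GB
= 547,382 × 1,000,000,000 bytes = 547,382,000,000,000 bytes
1 TiB = 1,099,511,627,776 bytes
547,382,000,000,000 / 1,099,511,627,776 = 497.841 TiB

497.841 TiB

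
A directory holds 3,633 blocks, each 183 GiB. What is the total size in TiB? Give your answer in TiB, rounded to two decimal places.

Total = 3,633 × 183 GiB = 664,839 GiB
= 664,839 × 1,073,741,824 bytes = 713,865,440,526,336 bytes
1 TiB = 1,099,511,627,776 bytes
713,865,440,526,336 / 1,099,511,627,776 = 649.26 TiB

649.26 TiB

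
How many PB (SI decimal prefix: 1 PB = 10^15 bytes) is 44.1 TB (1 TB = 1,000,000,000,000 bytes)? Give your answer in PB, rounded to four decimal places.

44.1 TB × 1,000,000,000,000 bytes/TB = 44,100,000,000,000 bytes
1 PB = 10^15 bytes = 1,000,000,000,000,000 bytes
44,100,000,000,000 / 1,000,000,000,000,000 = 0.0441 PB

0.0441 PB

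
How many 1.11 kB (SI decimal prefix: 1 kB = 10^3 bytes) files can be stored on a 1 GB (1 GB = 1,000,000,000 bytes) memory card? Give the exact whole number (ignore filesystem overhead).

900,900

Capacity: 1 GB = 1,000,000,000 bytes
Per item: 1.11 kB = 1,110 bytes
⌊1,000,000,000 / 1,110⌋ = 900,900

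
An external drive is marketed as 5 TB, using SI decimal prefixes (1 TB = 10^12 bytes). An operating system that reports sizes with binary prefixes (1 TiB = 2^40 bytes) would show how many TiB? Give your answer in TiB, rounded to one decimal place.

5 TB = 5 × 10^12 bytes = 5,000,000,000,000 bytes
1 TiB = 1,099,511,627,776 bytes
5,000,000,000,000 / 1,099,511,627,776 = 4.5 TiB

4.5 TiB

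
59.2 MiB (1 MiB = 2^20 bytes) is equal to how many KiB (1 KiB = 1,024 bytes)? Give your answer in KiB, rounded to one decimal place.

59.2 MiB × 1,048,576 bytes/MiB = 62,075,699.2 bytes
1 KiB = 1,024 bytes
62,075,699.2 / 1,024 = 60,620.8 KiB

60,620.8 KiB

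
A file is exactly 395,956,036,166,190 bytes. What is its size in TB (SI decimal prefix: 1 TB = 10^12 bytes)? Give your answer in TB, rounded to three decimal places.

395,956,036,166,190 bytes given.
1 TB = 10^12 bytes = 1,000,000,000,000 bytes
395,956,036,166,190 / 1,000,000,000,000 = 395.956 TB

395.956 TB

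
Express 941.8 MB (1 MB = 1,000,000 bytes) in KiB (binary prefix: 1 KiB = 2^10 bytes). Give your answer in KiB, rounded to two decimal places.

941.8 MB = 941.8 × 10^6 bytes = 941,800,000 bytes
1 KiB = 1,024 bytes
941,800,000 / 1,024 = 919,726.56 KiB

919,726.56 KiB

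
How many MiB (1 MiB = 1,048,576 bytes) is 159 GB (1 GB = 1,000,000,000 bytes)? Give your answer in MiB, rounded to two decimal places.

159 GB = 159 × 10^9 bytes = 159,000,000,000 bytes
1 MiB = 2^20 bytes = 1,048,576 bytes
159,000,000,000 / 1,048,576 = 151,634.22 MiB

151,634.22 MiB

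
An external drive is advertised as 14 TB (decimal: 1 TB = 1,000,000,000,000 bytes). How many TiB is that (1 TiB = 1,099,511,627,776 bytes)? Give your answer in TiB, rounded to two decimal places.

12.73 TiB

14 TB × 1,000,000,000,000 bytes/TB = 14,000,000,000,000 bytes
1 TiB = 1,099,511,627,776 bytes
14,000,000,000,000 / 1,099,511,627,776 = 12.73 TiB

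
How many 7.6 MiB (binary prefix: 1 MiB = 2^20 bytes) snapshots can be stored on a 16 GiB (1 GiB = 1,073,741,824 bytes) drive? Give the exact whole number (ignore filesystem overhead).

Capacity: 16 GiB = 17,179,869,184 bytes
Per item: 7.6 MiB = 7,969,177.6 bytes
⌊17,179,869,184 / 7,969,177.6⌋ = 2,155

2,155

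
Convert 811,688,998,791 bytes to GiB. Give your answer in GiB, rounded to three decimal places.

811,688,998,791 bytes given.
1 GiB = 2^30 bytes = 1,073,741,824 bytes
811,688,998,791 / 1,073,741,824 = 755.944 GiB

755.944 GiB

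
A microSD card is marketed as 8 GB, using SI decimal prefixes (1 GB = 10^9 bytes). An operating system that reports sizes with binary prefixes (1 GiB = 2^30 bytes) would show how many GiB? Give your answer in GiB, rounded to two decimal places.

7.45 GiB

8 GB × 1,000,000,000 bytes/GB = 8,000,000,000 bytes
1 GiB = 1,073,741,824 bytes
8,000,000,000 / 1,073,741,824 = 7.45 GiB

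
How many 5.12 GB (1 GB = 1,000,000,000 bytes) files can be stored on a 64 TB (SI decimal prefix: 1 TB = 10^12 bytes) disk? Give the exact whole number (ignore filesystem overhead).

Capacity: 64 TB = 64,000,000,000,000 bytes
Per item: 5.12 GB = 5,120,000,000 bytes
⌊64,000,000,000,000 / 5,120,000,000⌋ = 12,500

12,500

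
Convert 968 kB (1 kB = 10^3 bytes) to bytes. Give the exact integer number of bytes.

968,000 bytes

968 × 1,000 = 968,000 bytes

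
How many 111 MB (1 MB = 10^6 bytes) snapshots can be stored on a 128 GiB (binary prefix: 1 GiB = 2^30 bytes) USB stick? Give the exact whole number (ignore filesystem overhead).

1,238

Capacity: 128 GiB = 137,438,953,472 bytes
Per item: 111 MB = 111,000,000 bytes
⌊137,438,953,472 / 111,000,000⌋ = 1,238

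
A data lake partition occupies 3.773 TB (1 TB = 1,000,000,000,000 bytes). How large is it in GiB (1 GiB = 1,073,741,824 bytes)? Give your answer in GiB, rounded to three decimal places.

3.773 TB = 3.773 × 10^12 bytes = 3,773,000,000,000 bytes
1 GiB = 1,073,741,824 bytes
3,773,000,000,000 / 1,073,741,824 = 3,513.880 GiB

3,513.880 GiB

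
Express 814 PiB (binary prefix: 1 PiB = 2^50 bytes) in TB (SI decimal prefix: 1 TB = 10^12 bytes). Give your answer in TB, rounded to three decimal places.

814 PiB × 1,125,899,906,842,624 bytes/PiB = 916,482,524,169,895,936 bytes
1 TB = 10^12 bytes = 1,000,000,000,000 bytes
916,482,524,169,895,936 / 1,000,000,000,000 = 916,482.524 TB

916,482.524 TB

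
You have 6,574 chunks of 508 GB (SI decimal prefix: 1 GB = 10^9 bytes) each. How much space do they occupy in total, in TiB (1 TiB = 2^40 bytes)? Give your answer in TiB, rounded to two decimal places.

Total = 6,574 × 508 GB = 3,339,592 GB
= 3,339,592 × 1,000,000,000 bytes = 3,339,592,000,000,000 bytes
1 TiB = 1,099,511,627,776 bytes
3,339,592,000,000,000 / 1,099,511,627,776 = 3,037.34 TiB

3,037.34 TiB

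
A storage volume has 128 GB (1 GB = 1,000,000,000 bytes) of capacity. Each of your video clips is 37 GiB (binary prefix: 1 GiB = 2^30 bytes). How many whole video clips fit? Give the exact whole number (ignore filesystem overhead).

Capacity: 128 GB = 128,000,000,000 bytes
Per item: 37 GiB = 39,728,447,488 bytes
⌊128,000,000,000 / 39,728,447,488⌋ = 3

3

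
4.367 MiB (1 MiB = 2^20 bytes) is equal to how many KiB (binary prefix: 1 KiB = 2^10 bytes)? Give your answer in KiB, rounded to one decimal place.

4.367 MiB = 4.367 × 2^20 bytes = 4,579,131.392 bytes
1 KiB = 2^10 bytes = 1,024 bytes
4,579,131.392 / 1,024 = 4,471.8 KiB

4,471.8 KiB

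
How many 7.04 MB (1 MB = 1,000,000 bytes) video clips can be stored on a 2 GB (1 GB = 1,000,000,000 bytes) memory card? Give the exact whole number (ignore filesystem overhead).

Capacity: 2 GB = 2,000,000,000 bytes
Per item: 7.04 MB = 7,040,000 bytes
⌊2,000,000,000 / 7,040,000⌋ = 284

284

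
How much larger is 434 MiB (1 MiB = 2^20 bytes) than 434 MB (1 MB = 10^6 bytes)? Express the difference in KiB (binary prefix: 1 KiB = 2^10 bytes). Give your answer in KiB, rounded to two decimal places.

434 MiB = 434 × 1,048,576 = 455,081,984 bytes
434 MB = 434 × 1,000,000 = 434,000,000 bytes
difference = 21,081,984 bytes
21,081,984 / 1,024 = 20,587.88 KiB

20,587.88 KiB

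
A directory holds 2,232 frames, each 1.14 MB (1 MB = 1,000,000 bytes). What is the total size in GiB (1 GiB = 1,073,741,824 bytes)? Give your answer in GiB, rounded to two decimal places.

2.37 GiB

Total = 2,232 × 1.14 MB = 2544.48 MB
= 2544.48 × 1,000,000 bytes = 2,544,480,000 bytes
1 GiB = 1,073,741,824 bytes
2,544,480,000 / 1,073,741,824 = 2.37 GiB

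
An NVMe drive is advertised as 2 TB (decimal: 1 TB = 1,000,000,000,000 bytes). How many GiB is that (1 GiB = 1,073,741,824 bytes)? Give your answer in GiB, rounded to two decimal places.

1,862.65 GiB

2 TB × 1,000,000,000,000 bytes/TB = 2,000,000,000,000 bytes
1 GiB = 1,073,741,824 bytes
2,000,000,000,000 / 1,073,741,824 = 1,862.65 GiB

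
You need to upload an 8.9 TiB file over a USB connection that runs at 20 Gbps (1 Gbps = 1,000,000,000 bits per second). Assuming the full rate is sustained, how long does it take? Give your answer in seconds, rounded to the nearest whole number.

3,914 seconds

8.9 TiB = 9,785,653,487,206.4 bytes = 78,285,227,897,651.2 bits
20 Gbps = 20,000,000,000 bits/s
time = 78,285,227,897,651.2 / 20,000,000,000 = 3,914 s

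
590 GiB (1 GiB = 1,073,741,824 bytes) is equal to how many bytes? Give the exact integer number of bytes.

590 × 1,073,741,824 = 633,507,676,160 bytes  (1 GiB = 2^30 bytes)

633,507,676,160 bytes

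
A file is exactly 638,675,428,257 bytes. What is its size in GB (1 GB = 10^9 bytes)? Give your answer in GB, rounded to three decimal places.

638.675 GB

638,675,428,257 bytes given.
1 GB = 1,000,000,000 bytes
638,675,428,257 / 1,000,000,000 = 638.675 GB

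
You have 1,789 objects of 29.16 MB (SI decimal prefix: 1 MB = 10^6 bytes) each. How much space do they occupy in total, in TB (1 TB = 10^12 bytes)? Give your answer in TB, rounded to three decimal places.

0.052 TB

Total = 1,789 × 29.16 MB = 52167.24 MB
= 52167.24 × 1,000,000 bytes = 52,167,240,000 bytes
1 TB = 1,000,000,000,000 bytes
52,167,240,000 / 1,000,000,000,000 = 0.052 TB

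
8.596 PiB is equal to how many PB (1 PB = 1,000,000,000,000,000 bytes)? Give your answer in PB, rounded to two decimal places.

8.596 PiB = 8.596 × 2^50 bytes = 9,678,235,599,219,195.904 bytes
1 PB = 1,000,000,000,000,000 bytes
9,678,235,599,219,195.904 / 1,000,000,000,000,000 = 9.68 PB

9.68 PB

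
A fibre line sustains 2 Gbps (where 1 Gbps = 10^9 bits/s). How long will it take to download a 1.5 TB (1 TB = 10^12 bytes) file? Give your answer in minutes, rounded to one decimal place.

1.5 TB = 1,500,000,000,000 bytes = 12,000,000,000,000 bits
2 Gbps = 2,000,000,000 bits/s
time = 12,000,000,000,000 / 2,000,000,000 = 6,000.00 s
6,000.00 s / 60 = 100.0 minutes

100.0 minutes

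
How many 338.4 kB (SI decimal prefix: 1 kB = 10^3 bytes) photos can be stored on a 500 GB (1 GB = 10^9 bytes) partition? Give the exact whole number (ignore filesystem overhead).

1,477,541

Capacity: 500 GB = 500,000,000,000 bytes
Per item: 338.4 kB = 338,400 bytes
⌊500,000,000,000 / 338,400⌋ = 1,477,541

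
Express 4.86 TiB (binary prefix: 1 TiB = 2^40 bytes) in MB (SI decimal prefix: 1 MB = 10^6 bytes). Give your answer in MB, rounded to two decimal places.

5,343,626.51 MB

4.86 TiB × 1,099,511,627,776 bytes/TiB = 5,343,626,510,991.36 bytes
1 MB = 10^6 bytes = 1,000,000 bytes
5,343,626,510,991.36 / 1,000,000 = 5,343,626.51 MB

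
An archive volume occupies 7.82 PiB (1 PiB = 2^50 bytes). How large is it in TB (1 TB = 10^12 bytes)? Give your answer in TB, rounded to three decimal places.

7.82 PiB × 1,125,899,906,842,624 bytes/PiB = 8,804,537,271,509,319.68 bytes
1 TB = 1,000,000,000,000 bytes
8,804,537,271,509,319.68 / 1,000,000,000,000 = 8,804.537 TB

8,804.537 TB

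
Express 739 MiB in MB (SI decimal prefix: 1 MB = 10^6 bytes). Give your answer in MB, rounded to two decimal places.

739 MiB × 1,048,576 bytes/MiB = 774,897,664 bytes
1 MB = 10^6 bytes = 1,000,000 bytes
774,897,664 / 1,000,000 = 774.90 MB

774.90 MB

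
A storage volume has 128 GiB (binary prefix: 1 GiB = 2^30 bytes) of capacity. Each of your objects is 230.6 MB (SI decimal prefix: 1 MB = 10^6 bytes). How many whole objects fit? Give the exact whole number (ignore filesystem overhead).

596

Capacity: 128 GiB = 137,438,953,472 bytes
Per item: 230.6 MB = 230,600,000 bytes
⌊137,438,953,472 / 230,600,000⌋ = 596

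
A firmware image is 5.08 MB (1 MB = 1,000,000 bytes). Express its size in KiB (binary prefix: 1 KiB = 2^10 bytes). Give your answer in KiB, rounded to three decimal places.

5.08 MB = 5.08 × 10^6 bytes = 5,080,000 bytes
1 KiB = 1,024 bytes
5,080,000 / 1,024 = 4,960.938 KiB

4,960.938 KiB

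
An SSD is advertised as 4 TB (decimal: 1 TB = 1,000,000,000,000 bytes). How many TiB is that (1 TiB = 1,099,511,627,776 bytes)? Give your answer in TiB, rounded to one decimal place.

3.6 TiB

4 TB × 1,000,000,000,000 bytes/TB = 4,000,000,000,000 bytes
1 TiB = 2^40 bytes = 1,099,511,627,776 bytes
4,000,000,000,000 / 1,099,511,627,776 = 3.6 TiB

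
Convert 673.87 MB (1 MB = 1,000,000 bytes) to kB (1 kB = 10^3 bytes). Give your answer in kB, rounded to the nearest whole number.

673.87 MB = 673.87 × 10^6 bytes = 673,870,000 bytes
1 kB = 1,000 bytes
673,870,000 / 1,000 = 673,870 kB

673,870 kB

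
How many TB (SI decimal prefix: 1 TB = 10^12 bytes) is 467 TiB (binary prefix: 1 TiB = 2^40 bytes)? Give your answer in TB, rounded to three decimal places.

513.472 TB

467 TiB × 1,099,511,627,776 bytes/TiB = 513,471,930,171,392 bytes
1 TB = 1,000,000,000,000 bytes
513,471,930,171,392 / 1,000,000,000,000 = 513.472 TB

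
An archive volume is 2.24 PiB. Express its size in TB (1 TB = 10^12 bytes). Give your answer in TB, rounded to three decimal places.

2.24 PiB × 1,125,899,906,842,624 bytes/PiB = 2,522,015,791,327,477.76 bytes
1 TB = 1,000,000,000,000 bytes
2,522,015,791,327,477.76 / 1,000,000,000,000 = 2,522.016 TB

2,522.016 TB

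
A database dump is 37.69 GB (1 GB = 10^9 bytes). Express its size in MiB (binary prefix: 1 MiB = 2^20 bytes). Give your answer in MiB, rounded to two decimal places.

37.69 GB = 37.69 × 10^9 bytes = 37,690,000,000 bytes
1 MiB = 2^20 bytes = 1,048,576 bytes
37,690,000,000 / 1,048,576 = 35,943.98 MiB

35,943.98 MiB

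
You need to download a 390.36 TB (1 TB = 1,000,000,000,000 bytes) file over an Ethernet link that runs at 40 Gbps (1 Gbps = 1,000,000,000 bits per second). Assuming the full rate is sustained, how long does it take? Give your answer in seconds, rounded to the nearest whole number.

78,072 seconds

390.36 TB = 390,360,000,000,000 bytes = 3,122,880,000,000,000 bits
40 Gbps = 40,000,000,000 bits/s
time = 3,122,880,000,000,000 / 40,000,000,000 = 78,072 s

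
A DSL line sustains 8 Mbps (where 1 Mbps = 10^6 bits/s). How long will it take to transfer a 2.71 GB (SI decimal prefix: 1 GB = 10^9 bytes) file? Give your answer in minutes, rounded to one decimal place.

2.71 GB = 2,710,000,000 bytes = 21,680,000,000 bits
8 Mbps = 8,000,000 bits/s
time = 21,680,000,000 / 8,000,000 = 2,710.00 s
2,710.00 s / 60 = 45.2 minutes

45.2 minutes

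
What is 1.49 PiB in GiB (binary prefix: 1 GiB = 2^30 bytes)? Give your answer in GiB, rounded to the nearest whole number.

1.49 PiB = 1.49 × 2^50 bytes = 1,677,590,861,195,509.76 bytes
1 GiB = 2^30 bytes = 1,073,741,824 bytes
1,677,590,861,195,509.76 / 1,073,741,824 = 1,562,378 GiB

1,562,378 GiB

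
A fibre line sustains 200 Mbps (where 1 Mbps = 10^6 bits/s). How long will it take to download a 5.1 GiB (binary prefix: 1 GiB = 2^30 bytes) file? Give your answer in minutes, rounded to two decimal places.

5.1 GiB = 5,476,083,302.4 bytes = 43,808,666,419.2 bits
200 Mbps = 200,000,000 bits/s
time = 43,808,666,419.2 / 200,000,000 = 219.043 s
219.043 s / 60 = 3.65 minutes

3.65 minutes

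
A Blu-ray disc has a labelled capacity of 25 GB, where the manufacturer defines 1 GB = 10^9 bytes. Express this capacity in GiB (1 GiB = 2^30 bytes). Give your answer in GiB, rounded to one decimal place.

25 GB × 1,000,000,000 bytes/GB = 25,000,000,000 bytes
1 GiB = 2^30 bytes = 1,073,741,824 bytes
25,000,000,000 / 1,073,741,824 = 23.3 GiB

23.3 GiB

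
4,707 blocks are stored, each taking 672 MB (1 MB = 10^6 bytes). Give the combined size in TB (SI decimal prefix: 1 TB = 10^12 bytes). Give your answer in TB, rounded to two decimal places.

3.16 TB

Total = 4,707 × 672 MB = 3,163,104 MB
= 3,163,104 × 1,000,000 bytes = 3,163,104,000,000 bytes
1 TB = 1,000,000,000,000 bytes
3,163,104,000,000 / 1,000,000,000,000 = 3.16 TB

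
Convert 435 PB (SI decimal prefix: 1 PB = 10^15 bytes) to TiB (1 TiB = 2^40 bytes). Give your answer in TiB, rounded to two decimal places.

395,630.20 TiB

435 PB × 1,000,000,000,000,000 bytes/PB = 435,000,000,000,000,000 bytes
1 TiB = 1,099,511,627,776 bytes
435,000,000,000,000,000 / 1,099,511,627,776 = 395,630.20 TiB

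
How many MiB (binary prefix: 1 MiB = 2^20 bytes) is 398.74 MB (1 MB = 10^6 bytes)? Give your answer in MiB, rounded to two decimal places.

380.27 MiB

398.74 MB = 398.74 × 10^6 bytes = 398,740,000 bytes
1 MiB = 1,048,576 bytes
398,740,000 / 1,048,576 = 380.27 MiB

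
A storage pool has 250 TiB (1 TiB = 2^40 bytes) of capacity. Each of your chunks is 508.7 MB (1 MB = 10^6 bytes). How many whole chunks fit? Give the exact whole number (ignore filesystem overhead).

Capacity: 250 TiB = 274,877,906,944,000 bytes
Per item: 508.7 MB = 508,700,000 bytes
⌊274,877,906,944,000 / 508,700,000⌋ = 540,353

540,353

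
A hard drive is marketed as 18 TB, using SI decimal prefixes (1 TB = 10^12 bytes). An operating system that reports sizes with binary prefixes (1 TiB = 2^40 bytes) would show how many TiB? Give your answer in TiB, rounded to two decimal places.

18 TB × 1,000,000,000,000 bytes/TB = 18,000,000,000,000 bytes
1 TiB = 2^40 bytes = 1,099,511,627,776 bytes
18,000,000,000,000 / 1,099,511,627,776 = 16.37 TiB

16.37 TiB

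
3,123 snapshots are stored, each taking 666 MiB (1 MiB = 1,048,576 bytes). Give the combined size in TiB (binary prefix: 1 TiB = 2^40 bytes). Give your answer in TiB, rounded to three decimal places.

Total = 3,123 × 666 MiB = 2,079,918 MiB
= 2,079,918 × 1,048,576 bytes = 2,180,952,096,768 bytes
1 TiB = 1,099,511,627,776 bytes
2,180,952,096,768 / 1,099,511,627,776 = 1.984 TiB

1.984 TiB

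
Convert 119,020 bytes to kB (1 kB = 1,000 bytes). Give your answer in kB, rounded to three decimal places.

119.020 kB

119,020 bytes given.
1 kB = 10^3 bytes = 1,000 bytes
119,020 / 1,000 = 119.020 kB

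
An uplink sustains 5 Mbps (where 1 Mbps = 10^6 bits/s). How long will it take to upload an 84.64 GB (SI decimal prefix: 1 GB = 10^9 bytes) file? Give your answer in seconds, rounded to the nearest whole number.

84.64 GB = 84,640,000,000 bytes = 677,120,000,000 bits
5 Mbps = 5,000,000 bits/s
time = 677,120,000,000 / 5,000,000 = 135,424 s

135,424 seconds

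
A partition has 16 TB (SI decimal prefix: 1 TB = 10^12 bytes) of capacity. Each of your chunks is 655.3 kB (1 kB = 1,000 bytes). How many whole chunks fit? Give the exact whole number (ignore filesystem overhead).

Capacity: 16 TB = 16,000,000,000,000 bytes
Per item: 655.3 kB = 655,300 bytes
⌊16,000,000,000,000 / 655,300⌋ = 24,416,297

24,416,297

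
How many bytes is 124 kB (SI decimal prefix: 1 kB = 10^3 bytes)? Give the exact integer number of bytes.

124,000 bytes

124 × 1,000 = 124,000 bytes  (1 kB = 10^3 bytes)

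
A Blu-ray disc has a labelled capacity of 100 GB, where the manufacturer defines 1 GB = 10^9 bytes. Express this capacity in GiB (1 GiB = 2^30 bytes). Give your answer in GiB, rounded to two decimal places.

93.13 GiB

100 GB = 100 × 10^9 bytes = 100,000,000,000 bytes
1 GiB = 2^30 bytes = 1,073,741,824 bytes
100,000,000,000 / 1,073,741,824 = 93.13 GiB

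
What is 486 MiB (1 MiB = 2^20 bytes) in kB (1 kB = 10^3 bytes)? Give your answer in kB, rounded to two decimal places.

509,607.94 kB

486 MiB × 1,048,576 bytes/MiB = 509,607,936 bytes
1 kB = 10^3 bytes = 1,000 bytes
509,607,936 / 1,000 = 509,607.94 kB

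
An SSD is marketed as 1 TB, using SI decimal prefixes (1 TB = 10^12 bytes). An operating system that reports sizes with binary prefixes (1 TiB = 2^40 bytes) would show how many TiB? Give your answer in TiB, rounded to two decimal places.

0.91 TiB

1 TB × 1,000,000,000,000 bytes/TB = 1,000,000,000,000 bytes
1 TiB = 1,099,511,627,776 bytes
1,000,000,000,000 / 1,099,511,627,776 = 0.91 TiB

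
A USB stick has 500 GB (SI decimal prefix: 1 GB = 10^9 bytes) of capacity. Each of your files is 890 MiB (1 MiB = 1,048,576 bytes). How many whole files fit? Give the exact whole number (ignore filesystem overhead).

Capacity: 500 GB = 500,000,000,000 bytes
Per item: 890 MiB = 933,232,640 bytes
⌊500,000,000,000 / 933,232,640⌋ = 535

535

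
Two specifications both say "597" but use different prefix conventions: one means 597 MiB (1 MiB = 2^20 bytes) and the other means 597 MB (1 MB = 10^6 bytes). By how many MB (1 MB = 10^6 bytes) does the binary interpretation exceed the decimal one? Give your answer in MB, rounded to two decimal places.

597 MiB = 597 × 1,048,576 = 625,999,872 bytes
597 MB = 597 × 1,000,000 = 597,000,000 bytes
difference = 28,999,872 bytes
28,999,872 / 1,000,000 = 29.00 MB

29.00 MB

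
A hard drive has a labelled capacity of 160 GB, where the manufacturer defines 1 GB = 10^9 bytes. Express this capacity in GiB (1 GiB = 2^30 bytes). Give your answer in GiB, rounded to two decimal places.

149.01 GiB

160 GB × 1,000,000,000 bytes/GB = 160,000,000,000 bytes
1 GiB = 2^30 bytes = 1,073,741,824 bytes
160,000,000,000 / 1,073,741,824 = 149.01 GiB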